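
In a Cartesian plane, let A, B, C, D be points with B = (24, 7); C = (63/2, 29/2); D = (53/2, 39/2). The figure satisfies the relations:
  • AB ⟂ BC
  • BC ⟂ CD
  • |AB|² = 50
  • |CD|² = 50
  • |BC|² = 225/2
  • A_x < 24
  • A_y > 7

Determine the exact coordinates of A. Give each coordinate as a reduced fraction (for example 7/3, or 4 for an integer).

1. A_x = 19  [[AB ⟂ BC ⇒ -15/2x-15/2y+465/2=0] ∩ [|A−(24, 7)|²=50]]
2. A_y = 12  [[AB ⟂ BC ⇒ -15/2x-15/2y+465/2=0] ∩ [|A−(24, 7)|²=50]]
   so A = (19, 12)

A = (19, 12)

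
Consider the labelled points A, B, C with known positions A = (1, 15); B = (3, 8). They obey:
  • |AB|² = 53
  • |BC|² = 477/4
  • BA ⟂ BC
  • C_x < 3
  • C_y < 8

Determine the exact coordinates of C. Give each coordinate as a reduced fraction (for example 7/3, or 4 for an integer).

C = (-15/2, 5)

1. C_x = -15/2  [[BA ⟂ BC ⇒ -2x+7y-50=0] ∩ [|C−(3, 8)|²=477/4]]
2. C_y = 5  [[BA ⟂ BC ⇒ -2x+7y-50=0] ∩ [|C−(3, 8)|²=477/4]]
   so C = (-15/2, 5)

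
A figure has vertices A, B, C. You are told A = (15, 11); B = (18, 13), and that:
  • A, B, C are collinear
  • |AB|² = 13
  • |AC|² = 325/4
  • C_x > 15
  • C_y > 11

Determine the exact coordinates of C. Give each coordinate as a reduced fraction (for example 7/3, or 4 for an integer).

1. C_x = 45/2  [[A, B, C are collinear ⇒ -2x+3y-3=0] ∩ [|C−(15, 11)|²=325/4]]
2. C_y = 16  [[A, B, C are collinear ⇒ -2x+3y-3=0] ∩ [|C−(15, 11)|²=325/4]]
   so C = (45/2, 16)

C = (45/2, 16)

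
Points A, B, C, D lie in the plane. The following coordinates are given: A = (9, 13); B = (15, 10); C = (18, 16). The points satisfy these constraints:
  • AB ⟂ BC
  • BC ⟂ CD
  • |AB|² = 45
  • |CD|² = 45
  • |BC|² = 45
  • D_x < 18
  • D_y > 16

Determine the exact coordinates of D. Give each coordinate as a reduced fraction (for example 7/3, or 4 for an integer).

1. D_x = 12  [[BC ⟂ CD ⇒ 3x+6y-150=0] ∩ [|D−(18, 16)|²=45]]
2. D_y = 19  [[BC ⟂ CD ⇒ 3x+6y-150=0] ∩ [|D−(18, 16)|²=45]]
   so D = (12, 19)

D = (12, 19)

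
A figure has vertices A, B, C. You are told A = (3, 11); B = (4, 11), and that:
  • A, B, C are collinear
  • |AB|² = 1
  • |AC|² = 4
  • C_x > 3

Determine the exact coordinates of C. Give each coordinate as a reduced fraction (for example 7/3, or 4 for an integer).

1. C_x = 5  [[A, B, C are collinear ⇒ 1y-11=0] ∩ [|C−(3, 11)|²=4]]
2. C_y = 11  [[A, B, C are collinear ⇒ 1y-11=0] ∩ [|C−(3, 11)|²=4]]
   so C = (5, 11)

C = (5, 11)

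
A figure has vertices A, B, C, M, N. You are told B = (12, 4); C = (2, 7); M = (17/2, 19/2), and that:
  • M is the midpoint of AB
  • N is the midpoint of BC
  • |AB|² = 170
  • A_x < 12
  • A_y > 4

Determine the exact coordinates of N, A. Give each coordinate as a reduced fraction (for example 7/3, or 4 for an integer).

N = (7, 11/2)
A = (5, 15)

1. A_x = 5  [A = 2·M−B = 2·(17/2, 19/2)−(12, 4)]
2. A_y = 15  [A = 2·M−B = 2·(17/2, 19/2)−(12, 4)]
   so A = (5, 15)
3. N_x = 7  [2·N = B+C = (12, 4)+(2, 7)]
4. N_y = 11/2  [2·N = B+C = (12, 4)+(2, 7)]
   so N = (7, 11/2)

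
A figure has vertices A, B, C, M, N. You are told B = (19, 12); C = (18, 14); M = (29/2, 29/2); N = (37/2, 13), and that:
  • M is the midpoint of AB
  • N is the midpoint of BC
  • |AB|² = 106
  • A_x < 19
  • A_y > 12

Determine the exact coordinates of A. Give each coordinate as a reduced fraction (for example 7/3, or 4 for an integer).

1. A_x = 10  [A = 2·M−B = 2·(29/2, 29/2)−(19, 12)]
2. A_y = 17  [A = 2·M−B = 2·(29/2, 29/2)−(19, 12)]
   so A = (10, 17)

A = (10, 17)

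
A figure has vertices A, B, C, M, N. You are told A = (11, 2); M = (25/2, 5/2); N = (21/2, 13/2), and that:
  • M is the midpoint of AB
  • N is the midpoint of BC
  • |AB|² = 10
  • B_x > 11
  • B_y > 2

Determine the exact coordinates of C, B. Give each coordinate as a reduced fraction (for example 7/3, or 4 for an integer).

C = (7, 10)
B = (14, 3)

1. B_x = 14  [B = 2·M−A = 2·(25/2, 5/2)−(11, 2)]
2. B_y = 3  [B = 2·M−A = 2·(25/2, 5/2)−(11, 2)]
   so B = (14, 3)
3. C_x = 7  [C = 2·N−B = 2·(21/2, 13/2)−(14, 3)]
4. C_y = 10  [C = 2·N−B = 2·(21/2, 13/2)−(14, 3)]
   so C = (7, 10)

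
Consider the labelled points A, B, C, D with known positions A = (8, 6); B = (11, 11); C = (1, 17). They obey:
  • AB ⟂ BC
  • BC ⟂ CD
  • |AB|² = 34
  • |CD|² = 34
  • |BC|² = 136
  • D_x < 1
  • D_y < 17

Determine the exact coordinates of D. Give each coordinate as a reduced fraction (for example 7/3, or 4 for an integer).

1. D_x = -2  [[BC ⟂ CD ⇒ -10x+6y-92=0] ∩ [|D−(1, 17)|²=34]]
2. D_y = 12  [[BC ⟂ CD ⇒ -10x+6y-92=0] ∩ [|D−(1, 17)|²=34]]
   so D = (-2, 12)

D = (-2, 12)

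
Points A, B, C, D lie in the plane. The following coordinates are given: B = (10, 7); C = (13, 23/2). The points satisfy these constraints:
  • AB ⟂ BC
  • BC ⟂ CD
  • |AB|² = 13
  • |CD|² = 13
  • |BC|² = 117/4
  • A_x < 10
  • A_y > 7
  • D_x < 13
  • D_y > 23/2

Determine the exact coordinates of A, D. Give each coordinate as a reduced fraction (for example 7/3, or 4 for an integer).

1. A_x = 7  [[AB ⟂ BC ⇒ -3x-9/2y+123/2=0] ∩ [|A−(10, 7)|²=13]]
2. A_y = 9  [[AB ⟂ BC ⇒ -3x-9/2y+123/2=0] ∩ [|A−(10, 7)|²=13]]
   so A = (7, 9)
3. D_x = 10  [[BC ⟂ CD ⇒ 3x+9/2y-363/4=0] ∩ [|D−(13, 23/2)|²=13]]
4. D_y = 27/2  [[BC ⟂ CD ⇒ 3x+9/2y-363/4=0] ∩ [|D−(13, 23/2)|²=13]]
   so D = (10, 27/2)

A = (7, 9)
D = (10, 27/2)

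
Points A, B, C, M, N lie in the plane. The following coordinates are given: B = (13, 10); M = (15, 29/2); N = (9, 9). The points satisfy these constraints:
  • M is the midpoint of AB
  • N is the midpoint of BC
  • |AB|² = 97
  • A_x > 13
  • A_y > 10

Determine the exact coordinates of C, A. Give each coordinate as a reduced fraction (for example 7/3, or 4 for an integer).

C = (5, 8)
A = (17, 19)

1. A_x = 17  [A = 2·M−B = 2·(15, 29/2)−(13, 10)]
2. A_y = 19  [A = 2·M−B = 2·(15, 29/2)−(13, 10)]
   so A = (17, 19)
3. C_x = 5  [C = 2·N−B = 2·(9, 9)−(13, 10)]
4. C_y = 8  [C = 2·N−B = 2·(9, 9)−(13, 10)]
   so C = (5, 8)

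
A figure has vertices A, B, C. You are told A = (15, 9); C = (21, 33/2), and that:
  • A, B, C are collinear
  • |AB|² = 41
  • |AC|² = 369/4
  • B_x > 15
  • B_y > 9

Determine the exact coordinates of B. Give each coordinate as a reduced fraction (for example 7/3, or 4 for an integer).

1. B_x = 19  [[A, B, C are collinear ⇒ 15/2x-6y-117/2=0] ∩ [|B−(15, 9)|²=41]]
2. B_y = 14  [[A, B, C are collinear ⇒ 15/2x-6y-117/2=0] ∩ [|B−(15, 9)|²=41]]
   so B = (19, 14)

B = (19, 14)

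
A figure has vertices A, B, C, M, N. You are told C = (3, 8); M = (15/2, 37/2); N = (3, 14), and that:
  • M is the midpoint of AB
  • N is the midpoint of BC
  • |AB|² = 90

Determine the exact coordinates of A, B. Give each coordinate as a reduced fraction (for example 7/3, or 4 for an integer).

1. B_x = 3  [B = 2·N−C = 2·(3, 14)−(3, 8)]
2. B_y = 20  [B = 2·N−C = 2·(3, 14)−(3, 8)]
   so B = (3, 20)
3. A_x = 12  [A = 2·M−B = 2·(15/2, 37/2)−(3, 20)]
4. A_y = 17  [A = 2·M−B = 2·(15/2, 37/2)−(3, 20)]
   so A = (12, 17)

A = (12, 17)
B = (3, 20)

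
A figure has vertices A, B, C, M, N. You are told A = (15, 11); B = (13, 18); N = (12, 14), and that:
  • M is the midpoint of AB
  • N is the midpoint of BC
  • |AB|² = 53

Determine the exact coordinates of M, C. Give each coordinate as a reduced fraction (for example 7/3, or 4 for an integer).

1. M_x = 14  [2·M = A+B = (15, 11)+(13, 18)]
2. M_y = 29/2  [2·M = A+B = (15, 11)+(13, 18)]
   so M = (14, 29/2)
3. C_x = 11  [C = 2·N−B = 2·(12, 14)−(13, 18)]
4. C_y = 10  [C = 2·N−B = 2·(12, 14)−(13, 18)]
   so C = (11, 10)

M = (14, 29/2)
C = (11, 10)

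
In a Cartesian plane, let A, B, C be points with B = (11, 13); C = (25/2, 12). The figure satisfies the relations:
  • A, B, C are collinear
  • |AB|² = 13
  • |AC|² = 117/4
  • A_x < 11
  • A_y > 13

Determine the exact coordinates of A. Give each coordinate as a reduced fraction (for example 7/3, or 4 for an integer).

A = (8, 15)

1. A_x = 8  [[A, B, C are collinear ⇒ 1x+3/2y-61/2=0] ∩ [|A−(11, 13)|²=13]]
2. A_y = 15  [[A, B, C are collinear ⇒ 1x+3/2y-61/2=0] ∩ [|A−(11, 13)|²=13]]
   so A = (8, 15)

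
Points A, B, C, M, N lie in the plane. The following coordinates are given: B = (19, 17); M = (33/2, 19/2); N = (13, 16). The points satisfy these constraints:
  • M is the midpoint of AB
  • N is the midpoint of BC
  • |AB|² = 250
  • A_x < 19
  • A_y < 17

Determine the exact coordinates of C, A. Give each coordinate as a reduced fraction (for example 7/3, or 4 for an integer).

C = (7, 15)
A = (14, 2)

1. A_x = 14  [A = 2·M−B = 2·(33/2, 19/2)−(19, 17)]
2. A_y = 2  [A = 2·M−B = 2·(33/2, 19/2)−(19, 17)]
   so A = (14, 2)
3. C_x = 7  [C = 2·N−B = 2·(13, 16)−(19, 17)]
4. C_y = 15  [C = 2·N−B = 2·(13, 16)−(19, 17)]
   so C = (7, 15)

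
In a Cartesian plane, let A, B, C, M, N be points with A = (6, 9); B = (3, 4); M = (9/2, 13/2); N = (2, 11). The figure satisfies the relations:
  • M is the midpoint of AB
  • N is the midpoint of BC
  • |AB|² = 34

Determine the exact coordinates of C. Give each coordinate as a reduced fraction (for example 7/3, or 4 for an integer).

C = (1, 18)

1. C_x = 1  [C = 2·N−B = 2·(2, 11)−(3, 4)]
2. C_y = 18  [C = 2·N−B = 2·(2, 11)−(3, 4)]
   so C = (1, 18)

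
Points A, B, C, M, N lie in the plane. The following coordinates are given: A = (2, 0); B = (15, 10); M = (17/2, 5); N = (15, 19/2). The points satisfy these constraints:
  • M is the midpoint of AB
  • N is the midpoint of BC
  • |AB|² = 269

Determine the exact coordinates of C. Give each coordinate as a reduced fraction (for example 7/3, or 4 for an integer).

1. C_x = 15  [C = 2·N−B = 2·(15, 19/2)−(15, 10)]
2. C_y = 9  [C = 2·N−B = 2·(15, 19/2)−(15, 10)]
   so C = (15, 9)

C = (15, 9)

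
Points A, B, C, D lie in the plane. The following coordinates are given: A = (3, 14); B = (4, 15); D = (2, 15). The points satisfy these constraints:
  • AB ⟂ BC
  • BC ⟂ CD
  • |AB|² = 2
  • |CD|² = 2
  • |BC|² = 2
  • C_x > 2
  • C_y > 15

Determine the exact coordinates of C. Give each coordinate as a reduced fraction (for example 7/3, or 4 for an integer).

C = (3, 16)

1. C_x = 3  [[AB ⟂ BC ⇒ 1x+1y-19=0] ∩ [|C−(2, 15)|²=2]]
2. C_y = 16  [[AB ⟂ BC ⇒ 1x+1y-19=0] ∩ [|C−(2, 15)|²=2]]
   so C = (3, 16)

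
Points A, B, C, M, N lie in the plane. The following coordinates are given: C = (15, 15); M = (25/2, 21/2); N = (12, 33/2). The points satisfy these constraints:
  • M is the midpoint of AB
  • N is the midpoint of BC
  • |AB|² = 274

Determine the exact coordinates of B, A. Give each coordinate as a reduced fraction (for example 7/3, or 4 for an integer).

B = (9, 18)
A = (16, 3)

1. B_x = 9  [B = 2·N−C = 2·(12, 33/2)−(15, 15)]
2. B_y = 18  [B = 2·N−C = 2·(12, 33/2)−(15, 15)]
   so B = (9, 18)
3. A_x = 16  [A = 2·M−B = 2·(25/2, 21/2)−(9, 18)]
4. A_y = 3  [A = 2·M−B = 2·(25/2, 21/2)−(9, 18)]
   so A = (16, 3)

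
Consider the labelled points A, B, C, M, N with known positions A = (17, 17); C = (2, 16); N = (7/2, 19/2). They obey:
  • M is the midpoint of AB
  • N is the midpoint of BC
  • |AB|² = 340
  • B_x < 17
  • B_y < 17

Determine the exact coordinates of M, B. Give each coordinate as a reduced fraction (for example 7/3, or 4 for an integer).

1. B_x = 5  [B = 2·N−C = 2·(7/2, 19/2)−(2, 16)]
2. B_y = 3  [B = 2·N−C = 2·(7/2, 19/2)−(2, 16)]
   so B = (5, 3)
3. M_x = 11  [2·M = A+B = (17, 17)+(5, 3)]
4. M_y = 10  [2·M = A+B = (17, 17)+(5, 3)]
   so M = (11, 10)

M = (11, 10)
B = (5, 3)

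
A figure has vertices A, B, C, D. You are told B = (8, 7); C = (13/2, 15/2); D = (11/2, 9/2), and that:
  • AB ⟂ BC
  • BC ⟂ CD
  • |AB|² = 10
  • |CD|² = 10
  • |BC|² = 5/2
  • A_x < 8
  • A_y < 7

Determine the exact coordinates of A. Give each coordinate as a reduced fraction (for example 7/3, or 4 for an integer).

A = (7, 4)

1. A_x = 7  [[AB ⟂ BC ⇒ 3/2x-1/2y-17/2=0] ∩ [|A−(8, 7)|²=10]]
2. A_y = 4  [[AB ⟂ BC ⇒ 3/2x-1/2y-17/2=0] ∩ [|A−(8, 7)|²=10]]
   so A = (7, 4)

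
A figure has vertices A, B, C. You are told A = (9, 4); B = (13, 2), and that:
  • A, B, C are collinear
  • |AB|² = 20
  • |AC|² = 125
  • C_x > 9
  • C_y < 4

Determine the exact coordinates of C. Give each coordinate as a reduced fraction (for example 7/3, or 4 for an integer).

C = (19, -1)

1. C_x = 19  [[A, B, C are collinear ⇒ 2x+4y-34=0] ∩ [|C−(9, 4)|²=125]]
2. C_y = -1  [[A, B, C are collinear ⇒ 2x+4y-34=0] ∩ [|C−(9, 4)|²=125]]
   so C = (19, -1)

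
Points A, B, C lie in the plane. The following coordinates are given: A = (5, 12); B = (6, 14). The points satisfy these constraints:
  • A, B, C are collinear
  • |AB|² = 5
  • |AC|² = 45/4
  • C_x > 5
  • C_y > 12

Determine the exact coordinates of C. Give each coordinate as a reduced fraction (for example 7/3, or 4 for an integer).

C = (13/2, 15)

1. C_x = 13/2  [[A, B, C are collinear ⇒ -2x+1y-2=0] ∩ [|C−(5, 12)|²=45/4]]
2. C_y = 15  [[A, B, C are collinear ⇒ -2x+1y-2=0] ∩ [|C−(5, 12)|²=45/4]]
   so C = (13/2, 15)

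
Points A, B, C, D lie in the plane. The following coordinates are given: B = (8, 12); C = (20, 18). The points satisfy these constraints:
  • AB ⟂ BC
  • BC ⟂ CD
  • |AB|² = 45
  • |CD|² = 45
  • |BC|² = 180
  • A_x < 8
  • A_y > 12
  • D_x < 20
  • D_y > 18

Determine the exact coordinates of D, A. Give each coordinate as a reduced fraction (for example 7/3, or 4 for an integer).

D = (17, 24)
A = (5, 18)

1. D_x = 17  [[BC ⟂ CD ⇒ 12x+6y-348=0] ∩ [|D−(20, 18)|²=45]]
2. D_y = 24  [[BC ⟂ CD ⇒ 12x+6y-348=0] ∩ [|D−(20, 18)|²=45]]
   so D = (17, 24)
3. A_x = 5  [[AB ⟂ BC ⇒ -12x-6y+168=0] ∩ [|A−(8, 12)|²=45]]
4. A_y = 18  [[AB ⟂ BC ⇒ -12x-6y+168=0] ∩ [|A−(8, 12)|²=45]]
   so A = (5, 18)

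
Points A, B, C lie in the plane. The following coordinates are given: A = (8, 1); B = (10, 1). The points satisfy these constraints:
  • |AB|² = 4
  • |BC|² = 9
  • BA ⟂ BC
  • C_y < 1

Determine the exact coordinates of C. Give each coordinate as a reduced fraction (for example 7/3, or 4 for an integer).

C = (10, -2)

1. C_x = 10  [[BA ⟂ BC ⇒ -2x+20=0] ∩ [|C−(10, 1)|²=9]]
2. C_y = -2  [[BA ⟂ BC ⇒ -2x+20=0] ∩ [|C−(10, 1)|²=9]]
   so C = (10, -2)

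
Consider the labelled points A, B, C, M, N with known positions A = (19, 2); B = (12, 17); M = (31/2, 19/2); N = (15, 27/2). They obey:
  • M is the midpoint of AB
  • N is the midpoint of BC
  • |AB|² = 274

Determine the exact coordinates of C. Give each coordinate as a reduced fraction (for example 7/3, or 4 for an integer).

C = (18, 10)

1. C_x = 18  [C = 2·N−B = 2·(15, 27/2)−(12, 17)]
2. C_y = 10  [C = 2·N−B = 2·(15, 27/2)−(12, 17)]
   so C = (18, 10)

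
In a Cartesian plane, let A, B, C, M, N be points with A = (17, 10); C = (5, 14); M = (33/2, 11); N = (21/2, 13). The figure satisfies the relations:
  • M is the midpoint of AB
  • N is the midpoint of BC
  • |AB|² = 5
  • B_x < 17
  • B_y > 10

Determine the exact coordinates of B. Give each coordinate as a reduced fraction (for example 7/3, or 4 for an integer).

B = (16, 12)

1. B_x = 16  [B = 2·M−A = 2·(33/2, 11)−(17, 10)]
2. B_y = 12  [B = 2·M−A = 2·(33/2, 11)−(17, 10)]
   so B = (16, 12)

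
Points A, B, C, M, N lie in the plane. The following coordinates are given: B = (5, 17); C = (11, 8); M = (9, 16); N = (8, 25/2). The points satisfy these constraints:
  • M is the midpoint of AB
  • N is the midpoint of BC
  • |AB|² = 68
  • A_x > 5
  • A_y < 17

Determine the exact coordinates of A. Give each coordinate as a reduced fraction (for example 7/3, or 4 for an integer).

A = (13, 15)

1. A_x = 13  [A = 2·M−B = 2·(9, 16)−(5, 17)]
2. A_y = 15  [A = 2·M−B = 2·(9, 16)−(5, 17)]
   so A = (13, 15)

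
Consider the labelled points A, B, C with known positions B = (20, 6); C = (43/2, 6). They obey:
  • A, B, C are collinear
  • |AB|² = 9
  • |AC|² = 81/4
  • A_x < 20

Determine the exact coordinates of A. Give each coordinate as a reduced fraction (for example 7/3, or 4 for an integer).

A = (17, 6)

1. A_x = 17  [[A, B, C are collinear ⇒ 3/2y-9=0] ∩ [|A−(20, 6)|²=9]]
2. A_y = 6  [[A, B, C are collinear ⇒ 3/2y-9=0] ∩ [|A−(20, 6)|²=9]]
   so A = (17, 6)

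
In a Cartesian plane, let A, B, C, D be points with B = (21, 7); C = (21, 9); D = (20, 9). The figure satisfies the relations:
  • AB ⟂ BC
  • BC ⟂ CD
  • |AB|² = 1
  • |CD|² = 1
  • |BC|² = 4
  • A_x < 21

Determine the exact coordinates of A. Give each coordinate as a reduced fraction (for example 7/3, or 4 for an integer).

A = (20, 7)

1. A_x = 20  [[AB ⟂ BC ⇒ -2y+14=0] ∩ [|A−(21, 7)|²=1]]
2. A_y = 7  [[AB ⟂ BC ⇒ -2y+14=0] ∩ [|A−(21, 7)|²=1]]
   so A = (20, 7)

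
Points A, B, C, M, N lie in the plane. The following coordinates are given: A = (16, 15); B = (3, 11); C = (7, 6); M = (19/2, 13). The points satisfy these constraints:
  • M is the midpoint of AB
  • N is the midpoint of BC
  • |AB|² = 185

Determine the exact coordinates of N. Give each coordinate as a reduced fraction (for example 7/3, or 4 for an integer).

N = (5, 17/2)

1. N_x = 5  [2·N = B+C = (3, 11)+(7, 6)]
2. N_y = 17/2  [2·N = B+C = (3, 11)+(7, 6)]
   so N = (5, 17/2)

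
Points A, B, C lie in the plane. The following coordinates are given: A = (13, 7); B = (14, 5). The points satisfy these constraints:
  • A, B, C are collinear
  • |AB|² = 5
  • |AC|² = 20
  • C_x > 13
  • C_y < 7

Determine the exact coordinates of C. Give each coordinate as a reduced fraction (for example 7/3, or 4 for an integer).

C = (15, 3)

1. C_x = 15  [[A, B, C are collinear ⇒ 2x+1y-33=0] ∩ [|C−(13, 7)|²=20]]
2. C_y = 3  [[A, B, C are collinear ⇒ 2x+1y-33=0] ∩ [|C−(13, 7)|²=20]]
   so C = (15, 3)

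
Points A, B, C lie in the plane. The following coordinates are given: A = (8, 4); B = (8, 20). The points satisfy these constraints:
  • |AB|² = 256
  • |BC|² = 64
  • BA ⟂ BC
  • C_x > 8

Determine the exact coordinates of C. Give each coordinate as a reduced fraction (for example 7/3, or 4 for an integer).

C = (16, 20)

1. C_x = 16  [[BA ⟂ BC ⇒ -16y+320=0] ∩ [|C−(8, 20)|²=64]]
2. C_y = 20  [[BA ⟂ BC ⇒ -16y+320=0] ∩ [|C−(8, 20)|²=64]]
   so C = (16, 20)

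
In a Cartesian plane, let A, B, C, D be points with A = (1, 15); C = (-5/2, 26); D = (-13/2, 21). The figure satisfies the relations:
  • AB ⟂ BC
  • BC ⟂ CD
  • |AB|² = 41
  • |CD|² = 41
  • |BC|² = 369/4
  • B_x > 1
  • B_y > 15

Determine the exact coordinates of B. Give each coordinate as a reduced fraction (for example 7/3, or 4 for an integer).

1. B_x = 5  [[BC ⟂ CD ⇒ 4x+5y-120=0] ∩ [|B−(1, 15)|²=41]]
2. B_y = 20  [[BC ⟂ CD ⇒ 4x+5y-120=0] ∩ [|B−(1, 15)|²=41]]
   so B = (5, 20)

B = (5, 20)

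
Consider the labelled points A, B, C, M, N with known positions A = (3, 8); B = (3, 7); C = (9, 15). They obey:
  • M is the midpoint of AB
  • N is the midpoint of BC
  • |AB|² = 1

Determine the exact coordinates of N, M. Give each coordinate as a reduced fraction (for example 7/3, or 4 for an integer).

N = (6, 11)
M = (3, 15/2)

1. M_x = 3  [2·M = A+B = (3, 8)+(3, 7)]
2. M_y = 15/2  [2·M = A+B = (3, 8)+(3, 7)]
   so M = (3, 15/2)
3. N_x = 6  [2·N = B+C = (3, 7)+(9, 15)]
4. N_y = 11  [2·N = B+C = (3, 7)+(9, 15)]
   so N = (6, 11)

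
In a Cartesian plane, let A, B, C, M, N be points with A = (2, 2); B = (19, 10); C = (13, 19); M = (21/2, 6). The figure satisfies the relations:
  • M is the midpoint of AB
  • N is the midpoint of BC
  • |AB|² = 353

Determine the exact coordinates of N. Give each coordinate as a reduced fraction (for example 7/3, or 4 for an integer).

1. N_x = 16  [2·N = B+C = (19, 10)+(13, 19)]
2. N_y = 29/2  [2·N = B+C = (19, 10)+(13, 19)]
   so N = (16, 29/2)

N = (16, 29/2)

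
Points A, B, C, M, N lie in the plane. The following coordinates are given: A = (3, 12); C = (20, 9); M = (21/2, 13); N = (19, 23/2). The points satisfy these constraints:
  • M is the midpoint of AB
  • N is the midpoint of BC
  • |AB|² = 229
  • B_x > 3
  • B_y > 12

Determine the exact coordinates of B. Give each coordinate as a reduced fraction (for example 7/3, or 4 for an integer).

B = (18, 14)

1. B_x = 18  [B = 2·M−A = 2·(21/2, 13)−(3, 12)]
2. B_y = 14  [B = 2·M−A = 2·(21/2, 13)−(3, 12)]
   so B = (18, 14)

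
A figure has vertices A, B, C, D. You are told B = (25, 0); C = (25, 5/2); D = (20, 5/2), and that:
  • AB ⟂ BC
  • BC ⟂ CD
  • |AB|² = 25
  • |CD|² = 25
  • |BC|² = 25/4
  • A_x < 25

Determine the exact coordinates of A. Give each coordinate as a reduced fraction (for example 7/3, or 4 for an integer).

1. A_x = 20  [[AB ⟂ BC ⇒ -5/2y=0] ∩ [|A−(25, 0)|²=25]]
2. A_y = 0  [[AB ⟂ BC ⇒ -5/2y=0] ∩ [|A−(25, 0)|²=25]]
   so A = (20, 0)

A = (20, 0)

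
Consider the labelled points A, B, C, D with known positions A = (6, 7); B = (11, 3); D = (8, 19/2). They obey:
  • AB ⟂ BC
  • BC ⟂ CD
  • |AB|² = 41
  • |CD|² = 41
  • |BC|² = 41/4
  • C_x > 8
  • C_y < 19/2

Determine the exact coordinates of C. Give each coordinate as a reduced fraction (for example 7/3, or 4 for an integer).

1. C_x = 13  [[AB ⟂ BC ⇒ 5x-4y-43=0] ∩ [|C−(8, 19/2)|²=41]]
2. C_y = 11/2  [[AB ⟂ BC ⇒ 5x-4y-43=0] ∩ [|C−(8, 19/2)|²=41]]
   so C = (13, 11/2)

C = (13, 11/2)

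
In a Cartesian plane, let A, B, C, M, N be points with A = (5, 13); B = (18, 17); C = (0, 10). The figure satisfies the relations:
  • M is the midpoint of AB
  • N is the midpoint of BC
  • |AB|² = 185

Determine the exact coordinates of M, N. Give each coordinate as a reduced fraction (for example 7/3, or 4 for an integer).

1. M_x = 23/2  [2·M = A+B = (5, 13)+(18, 17)]
2. M_y = 15  [2·M = A+B = (5, 13)+(18, 17)]
   so M = (23/2, 15)
3. N_x = 9  [2·N = B+C = (18, 17)+(0, 10)]
4. N_y = 27/2  [2·N = B+C = (18, 17)+(0, 10)]
   so N = (9, 27/2)

M = (23/2, 15)
N = (9, 27/2)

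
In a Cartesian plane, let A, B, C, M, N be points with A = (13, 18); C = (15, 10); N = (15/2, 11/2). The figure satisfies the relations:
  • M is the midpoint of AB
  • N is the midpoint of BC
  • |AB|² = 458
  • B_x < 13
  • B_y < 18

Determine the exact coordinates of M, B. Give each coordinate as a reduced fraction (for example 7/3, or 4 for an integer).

1. B_x = 0  [B = 2·N−C = 2·(15/2, 11/2)−(15, 10)]
2. B_y = 1  [B = 2·N−C = 2·(15/2, 11/2)−(15, 10)]
   so B = (0, 1)
3. M_x = 13/2  [2·M = A+B = (13, 18)+(0, 1)]
4. M_y = 19/2  [2·M = A+B = (13, 18)+(0, 1)]
   so M = (13/2, 19/2)

M = (13/2, 19/2)
B = (0, 1)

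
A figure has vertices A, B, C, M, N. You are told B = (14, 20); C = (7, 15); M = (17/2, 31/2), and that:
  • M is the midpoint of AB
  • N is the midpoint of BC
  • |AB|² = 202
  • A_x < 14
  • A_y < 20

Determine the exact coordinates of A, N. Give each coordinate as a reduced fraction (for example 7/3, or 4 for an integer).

1. A_x = 3  [A = 2·M−B = 2·(17/2, 31/2)−(14, 20)]
2. A_y = 11  [A = 2·M−B = 2·(17/2, 31/2)−(14, 20)]
   so A = (3, 11)
3. N_x = 21/2  [2·N = B+C = (14, 20)+(7, 15)]
4. N_y = 35/2  [2·N = B+C = (14, 20)+(7, 15)]
   so N = (21/2, 35/2)

A = (3, 11)
N = (21/2, 35/2)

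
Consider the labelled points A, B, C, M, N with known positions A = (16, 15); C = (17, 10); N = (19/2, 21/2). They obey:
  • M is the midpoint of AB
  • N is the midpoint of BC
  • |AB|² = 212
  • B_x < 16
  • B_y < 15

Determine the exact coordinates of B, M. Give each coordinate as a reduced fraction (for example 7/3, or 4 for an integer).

1. B_x = 2  [B = 2·N−C = 2·(19/2, 21/2)−(17, 10)]
2. B_y = 11  [B = 2·N−C = 2·(19/2, 21/2)−(17, 10)]
   so B = (2, 11)
3. M_x = 9  [2·M = A+B = (16, 15)+(2, 11)]
4. M_y = 13  [2·M = A+B = (16, 15)+(2, 11)]
   so M = (9, 13)

B = (2, 11)
M = (9, 13)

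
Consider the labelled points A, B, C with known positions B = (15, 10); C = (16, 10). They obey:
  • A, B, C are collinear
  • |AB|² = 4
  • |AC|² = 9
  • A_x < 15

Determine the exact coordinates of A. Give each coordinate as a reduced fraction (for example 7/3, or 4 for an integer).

A = (13, 10)

1. A_x = 13  [[A, B, C are collinear ⇒ 1y-10=0] ∩ [|A−(15, 10)|²=4]]
2. A_y = 10  [[A, B, C are collinear ⇒ 1y-10=0] ∩ [|A−(15, 10)|²=4]]
   so A = (13, 10)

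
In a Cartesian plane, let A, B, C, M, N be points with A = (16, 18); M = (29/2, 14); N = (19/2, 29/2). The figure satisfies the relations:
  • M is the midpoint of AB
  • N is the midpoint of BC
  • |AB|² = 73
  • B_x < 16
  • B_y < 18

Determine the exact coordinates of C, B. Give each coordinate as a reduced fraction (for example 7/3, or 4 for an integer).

C = (6, 19)
B = (13, 10)

1. B_x = 13  [B = 2·M−A = 2·(29/2, 14)−(16, 18)]
2. B_y = 10  [B = 2·M−A = 2·(29/2, 14)−(16, 18)]
   so B = (13, 10)
3. C_x = 6  [C = 2·N−B = 2·(19/2, 29/2)−(13, 10)]
4. C_y = 19  [C = 2·N−B = 2·(19/2, 29/2)−(13, 10)]
   so C = (6, 19)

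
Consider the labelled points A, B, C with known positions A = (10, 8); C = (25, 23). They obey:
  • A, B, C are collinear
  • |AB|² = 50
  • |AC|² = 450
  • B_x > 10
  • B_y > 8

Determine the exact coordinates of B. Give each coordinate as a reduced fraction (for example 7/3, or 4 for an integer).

1. B_x = 15  [[A, B, C are collinear ⇒ 15x-15y-30=0] ∩ [|B−(10, 8)|²=50]]
2. B_y = 13  [[A, B, C are collinear ⇒ 15x-15y-30=0] ∩ [|B−(10, 8)|²=50]]
   so B = (15, 13)

B = (15, 13)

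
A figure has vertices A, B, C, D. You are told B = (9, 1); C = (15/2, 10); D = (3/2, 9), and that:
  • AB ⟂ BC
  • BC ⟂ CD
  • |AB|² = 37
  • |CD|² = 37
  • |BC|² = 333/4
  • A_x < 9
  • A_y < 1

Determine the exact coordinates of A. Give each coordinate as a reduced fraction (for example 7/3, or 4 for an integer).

1. A_x = 3  [[AB ⟂ BC ⇒ 3/2x-9y-9/2=0] ∩ [|A−(9, 1)|²=37]]
2. A_y = 0  [[AB ⟂ BC ⇒ 3/2x-9y-9/2=0] ∩ [|A−(9, 1)|²=37]]
   so A = (3, 0)

A = (3, 0)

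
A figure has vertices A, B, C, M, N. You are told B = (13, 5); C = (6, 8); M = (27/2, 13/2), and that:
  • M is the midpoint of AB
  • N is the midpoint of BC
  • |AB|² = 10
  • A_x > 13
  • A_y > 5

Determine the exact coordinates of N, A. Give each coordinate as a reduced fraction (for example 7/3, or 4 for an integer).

N = (19/2, 13/2)
A = (14, 8)

1. A_x = 14  [A = 2·M−B = 2·(27/2, 13/2)−(13, 5)]
2. A_y = 8  [A = 2·M−B = 2·(27/2, 13/2)−(13, 5)]
   so A = (14, 8)
3. N_x = 19/2  [2·N = B+C = (13, 5)+(6, 8)]
4. N_y = 13/2  [2·N = B+C = (13, 5)+(6, 8)]
   so N = (19/2, 13/2)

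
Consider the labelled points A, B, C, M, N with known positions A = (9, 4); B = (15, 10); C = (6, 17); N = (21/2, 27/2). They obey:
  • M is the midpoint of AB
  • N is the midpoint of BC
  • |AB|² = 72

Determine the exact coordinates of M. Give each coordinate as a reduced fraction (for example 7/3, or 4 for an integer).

M = (12, 7)

1. M_x = 12  [2·M = A+B = (9, 4)+(15, 10)]
2. M_y = 7  [2·M = A+B = (9, 4)+(15, 10)]
   so M = (12, 7)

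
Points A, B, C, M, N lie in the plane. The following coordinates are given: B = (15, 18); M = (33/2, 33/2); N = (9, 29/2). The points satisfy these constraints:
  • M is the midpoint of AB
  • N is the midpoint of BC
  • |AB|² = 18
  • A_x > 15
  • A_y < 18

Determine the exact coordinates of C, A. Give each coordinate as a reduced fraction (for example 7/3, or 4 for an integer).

C = (3, 11)
A = (18, 15)

1. A_x = 18  [A = 2·M−B = 2·(33/2, 33/2)−(15, 18)]
2. A_y = 15  [A = 2·M−B = 2·(33/2, 33/2)−(15, 18)]
   so A = (18, 15)
3. C_x = 3  [C = 2·N−B = 2·(9, 29/2)−(15, 18)]
4. C_y = 11  [C = 2·N−B = 2·(9, 29/2)−(15, 18)]
   so C = (3, 11)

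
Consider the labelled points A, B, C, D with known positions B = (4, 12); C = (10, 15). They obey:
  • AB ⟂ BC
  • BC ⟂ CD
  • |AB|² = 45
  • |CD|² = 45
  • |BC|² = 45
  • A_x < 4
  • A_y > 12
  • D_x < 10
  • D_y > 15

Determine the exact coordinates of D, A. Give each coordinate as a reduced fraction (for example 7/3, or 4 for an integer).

1. D_x = 7  [[BC ⟂ CD ⇒ 6x+3y-105=0] ∩ [|D−(10, 15)|²=45]]
2. D_y = 21  [[BC ⟂ CD ⇒ 6x+3y-105=0] ∩ [|D−(10, 15)|²=45]]
   so D = (7, 21)
3. A_x = 1  [[AB ⟂ BC ⇒ -6x-3y+60=0] ∩ [|A−(4, 12)|²=45]]
4. A_y = 18  [[AB ⟂ BC ⇒ -6x-3y+60=0] ∩ [|A−(4, 12)|²=45]]
   so A = (1, 18)

D = (7, 21)
A = (1, 18)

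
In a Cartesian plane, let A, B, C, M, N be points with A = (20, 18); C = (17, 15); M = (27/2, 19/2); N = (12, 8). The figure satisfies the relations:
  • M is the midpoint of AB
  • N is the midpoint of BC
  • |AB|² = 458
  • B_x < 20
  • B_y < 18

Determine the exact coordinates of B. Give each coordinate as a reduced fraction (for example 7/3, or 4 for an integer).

1. B_x = 7  [B = 2·M−A = 2·(27/2, 19/2)−(20, 18)]
2. B_y = 1  [B = 2·M−A = 2·(27/2, 19/2)−(20, 18)]
   so B = (7, 1)

B = (7, 1)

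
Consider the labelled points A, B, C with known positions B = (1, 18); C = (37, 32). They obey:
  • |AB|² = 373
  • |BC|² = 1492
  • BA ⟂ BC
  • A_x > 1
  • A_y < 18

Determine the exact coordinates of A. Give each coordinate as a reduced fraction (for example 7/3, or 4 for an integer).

A = (8, 0)

1. A_x = 8  [[BA ⟂ BC ⇒ 36x+14y-288=0] ∩ [|A−(1, 18)|²=373]]
2. A_y = 0  [[BA ⟂ BC ⇒ 36x+14y-288=0] ∩ [|A−(1, 18)|²=373]]
   so A = (8, 0)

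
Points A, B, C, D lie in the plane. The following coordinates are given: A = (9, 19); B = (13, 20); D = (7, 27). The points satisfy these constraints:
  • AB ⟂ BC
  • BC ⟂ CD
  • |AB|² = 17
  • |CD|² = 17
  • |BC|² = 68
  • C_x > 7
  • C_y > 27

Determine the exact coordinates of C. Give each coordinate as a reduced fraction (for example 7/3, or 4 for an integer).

1. C_x = 11  [[AB ⟂ BC ⇒ 4x+1y-72=0] ∩ [|C−(7, 27)|²=17]]
2. C_y = 28  [[AB ⟂ BC ⇒ 4x+1y-72=0] ∩ [|C−(7, 27)|²=17]]
   so C = (11, 28)

C = (11, 28)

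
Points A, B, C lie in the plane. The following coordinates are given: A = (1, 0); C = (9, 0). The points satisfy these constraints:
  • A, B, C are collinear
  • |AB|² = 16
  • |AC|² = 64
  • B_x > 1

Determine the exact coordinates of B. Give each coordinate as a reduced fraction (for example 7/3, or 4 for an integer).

1. B_x = 5  [[A, B, C are collinear ⇒ -8y=0] ∩ [|B−(1, 0)|²=16]]
2. B_y = 0  [[A, B, C are collinear ⇒ -8y=0] ∩ [|B−(1, 0)|²=16]]
   so B = (5, 0)

B = (5, 0)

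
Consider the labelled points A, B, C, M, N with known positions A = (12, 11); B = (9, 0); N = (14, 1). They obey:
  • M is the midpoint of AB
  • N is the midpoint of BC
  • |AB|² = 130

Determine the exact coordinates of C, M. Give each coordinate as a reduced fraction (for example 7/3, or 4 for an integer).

C = (19, 2)
M = (21/2, 11/2)

1. M_x = 21/2  [2·M = A+B = (12, 11)+(9, 0)]
2. M_y = 11/2  [2·M = A+B = (12, 11)+(9, 0)]
   so M = (21/2, 11/2)
3. C_x = 19  [C = 2·N−B = 2·(14, 1)−(9, 0)]
4. C_y = 2  [C = 2·N−B = 2·(14, 1)−(9, 0)]
   so C = (19, 2)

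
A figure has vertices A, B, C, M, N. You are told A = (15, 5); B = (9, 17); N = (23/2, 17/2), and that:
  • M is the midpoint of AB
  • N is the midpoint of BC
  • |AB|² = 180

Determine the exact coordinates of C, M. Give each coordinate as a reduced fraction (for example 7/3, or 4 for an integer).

1. M_x = 12  [2·M = A+B = (15, 5)+(9, 17)]
2. M_y = 11  [2·M = A+B = (15, 5)+(9, 17)]
   so M = (12, 11)
3. C_x = 14  [C = 2·N−B = 2·(23/2, 17/2)−(9, 17)]
4. C_y = 0  [C = 2·N−B = 2·(23/2, 17/2)−(9, 17)]
   so C = (14, 0)

C = (14, 0)
M = (12, 11)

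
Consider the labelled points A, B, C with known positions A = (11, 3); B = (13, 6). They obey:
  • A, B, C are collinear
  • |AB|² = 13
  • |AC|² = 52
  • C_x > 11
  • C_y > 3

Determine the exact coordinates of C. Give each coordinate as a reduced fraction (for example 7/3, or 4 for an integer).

1. C_x = 15  [[A, B, C are collinear ⇒ -3x+2y+27=0] ∩ [|C−(11, 3)|²=52]]
2. C_y = 9  [[A, B, C are collinear ⇒ -3x+2y+27=0] ∩ [|C−(11, 3)|²=52]]
   so C = (15, 9)

C = (15, 9)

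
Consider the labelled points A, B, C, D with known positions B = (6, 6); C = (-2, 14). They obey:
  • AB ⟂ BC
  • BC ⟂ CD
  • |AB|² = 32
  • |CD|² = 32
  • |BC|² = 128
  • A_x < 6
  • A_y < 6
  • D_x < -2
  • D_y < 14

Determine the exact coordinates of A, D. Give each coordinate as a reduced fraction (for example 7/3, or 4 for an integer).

1. A_x = 2  [[AB ⟂ BC ⇒ 8x-8y=0] ∩ [|A−(6, 6)|²=32]]
2. A_y = 2  [[AB ⟂ BC ⇒ 8x-8y=0] ∩ [|A−(6, 6)|²=32]]
   so A = (2, 2)
3. D_x = -6  [[BC ⟂ CD ⇒ -8x+8y-128=0] ∩ [|D−(-2, 14)|²=32]]
4. D_y = 10  [[BC ⟂ CD ⇒ -8x+8y-128=0] ∩ [|D−(-2, 14)|²=32]]
   so D = (-6, 10)

A = (2, 2)
D = (-6, 10)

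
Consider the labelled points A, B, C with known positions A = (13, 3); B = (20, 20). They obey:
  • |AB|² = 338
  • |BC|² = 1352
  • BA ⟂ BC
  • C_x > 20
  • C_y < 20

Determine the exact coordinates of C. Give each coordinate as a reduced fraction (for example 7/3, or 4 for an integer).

1. C_x = 54  [[BA ⟂ BC ⇒ -7x-17y+480=0] ∩ [|C−(20, 20)|²=1352]]
2. C_y = 6  [[BA ⟂ BC ⇒ -7x-17y+480=0] ∩ [|C−(20, 20)|²=1352]]
   so C = (54, 6)

C = (54, 6)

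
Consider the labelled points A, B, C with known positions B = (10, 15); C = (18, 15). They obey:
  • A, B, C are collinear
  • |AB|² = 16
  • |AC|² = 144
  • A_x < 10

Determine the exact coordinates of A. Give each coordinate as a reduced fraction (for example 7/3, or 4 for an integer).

A = (6, 15)

1. A_x = 6  [[A, B, C are collinear ⇒ 8y-120=0] ∩ [|A−(10, 15)|²=16]]
2. A_y = 15  [[A, B, C are collinear ⇒ 8y-120=0] ∩ [|A−(10, 15)|²=16]]
   so A = (6, 15)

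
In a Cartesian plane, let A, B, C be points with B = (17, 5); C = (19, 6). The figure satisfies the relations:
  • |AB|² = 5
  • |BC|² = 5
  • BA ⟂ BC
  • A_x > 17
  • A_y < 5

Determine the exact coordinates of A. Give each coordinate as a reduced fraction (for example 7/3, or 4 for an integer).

A = (18, 3)

1. A_x = 18  [[BA ⟂ BC ⇒ 2x+1y-39=0] ∩ [|A−(17, 5)|²=5]]
2. A_y = 3  [[BA ⟂ BC ⇒ 2x+1y-39=0] ∩ [|A−(17, 5)|²=5]]
   so A = (18, 3)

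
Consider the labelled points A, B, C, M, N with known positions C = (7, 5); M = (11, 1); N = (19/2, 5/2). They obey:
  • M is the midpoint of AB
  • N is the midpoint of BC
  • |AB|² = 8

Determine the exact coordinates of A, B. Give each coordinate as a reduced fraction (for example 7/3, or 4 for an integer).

1. B_x = 12  [B = 2·N−C = 2·(19/2, 5/2)−(7, 5)]
2. B_y = 0  [B = 2·N−C = 2·(19/2, 5/2)−(7, 5)]
   so B = (12, 0)
3. A_x = 10  [A = 2·M−B = 2·(11, 1)−(12, 0)]
4. A_y = 2  [A = 2·M−B = 2·(11, 1)−(12, 0)]
   so A = (10, 2)

A = (10, 2)
B = (12, 0)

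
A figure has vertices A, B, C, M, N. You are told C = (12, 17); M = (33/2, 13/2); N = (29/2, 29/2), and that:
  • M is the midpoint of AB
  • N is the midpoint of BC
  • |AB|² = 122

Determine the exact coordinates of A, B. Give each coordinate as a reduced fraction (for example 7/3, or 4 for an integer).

1. B_x = 17  [B = 2·N−C = 2·(29/2, 29/2)−(12, 17)]
2. B_y = 12  [B = 2·N−C = 2·(29/2, 29/2)−(12, 17)]
   so B = (17, 12)
3. A_x = 16  [A = 2·M−B = 2·(33/2, 13/2)−(17, 12)]
4. A_y = 1  [A = 2·M−B = 2·(33/2, 13/2)−(17, 12)]
   so A = (16, 1)

A = (16, 1)
B = (17, 12)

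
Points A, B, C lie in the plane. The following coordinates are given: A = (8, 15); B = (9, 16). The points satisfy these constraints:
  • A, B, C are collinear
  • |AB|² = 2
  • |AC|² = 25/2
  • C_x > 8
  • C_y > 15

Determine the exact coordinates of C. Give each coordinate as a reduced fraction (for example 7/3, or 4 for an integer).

C = (21/2, 35/2)

1. C_x = 21/2  [[A, B, C are collinear ⇒ -1x+1y-7=0] ∩ [|C−(8, 15)|²=25/2]]
2. C_y = 35/2  [[A, B, C are collinear ⇒ -1x+1y-7=0] ∩ [|C−(8, 15)|²=25/2]]
   so C = (21/2, 35/2)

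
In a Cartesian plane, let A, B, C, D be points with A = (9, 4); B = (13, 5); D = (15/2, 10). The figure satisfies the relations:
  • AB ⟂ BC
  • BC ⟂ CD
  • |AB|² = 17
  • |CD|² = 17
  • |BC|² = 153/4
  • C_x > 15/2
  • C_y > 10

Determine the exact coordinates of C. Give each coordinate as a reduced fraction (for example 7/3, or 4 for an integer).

1. C_x = 23/2  [[AB ⟂ BC ⇒ 4x+1y-57=0] ∩ [|C−(15/2, 10)|²=17]]
2. C_y = 11  [[AB ⟂ BC ⇒ 4x+1y-57=0] ∩ [|C−(15/2, 10)|²=17]]
   so C = (23/2, 11)

C = (23/2, 11)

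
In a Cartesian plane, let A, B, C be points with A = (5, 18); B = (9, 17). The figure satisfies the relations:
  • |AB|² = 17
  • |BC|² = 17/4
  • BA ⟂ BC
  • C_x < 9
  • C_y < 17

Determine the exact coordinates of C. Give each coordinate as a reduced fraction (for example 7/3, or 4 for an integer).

1. C_x = 17/2  [[BA ⟂ BC ⇒ -4x+1y+19=0] ∩ [|C−(9, 17)|²=17/4]]
2. C_y = 15  [[BA ⟂ BC ⇒ -4x+1y+19=0] ∩ [|C−(9, 17)|²=17/4]]
   so C = (17/2, 15)

C = (17/2, 15)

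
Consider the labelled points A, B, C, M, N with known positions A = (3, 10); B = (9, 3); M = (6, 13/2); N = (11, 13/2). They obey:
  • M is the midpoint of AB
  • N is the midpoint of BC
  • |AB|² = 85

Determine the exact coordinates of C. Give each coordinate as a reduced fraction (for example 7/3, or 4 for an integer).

C = (13, 10)

1. C_x = 13  [C = 2·N−B = 2·(11, 13/2)−(9, 3)]
2. C_y = 10  [C = 2·N−B = 2·(11, 13/2)−(9, 3)]
   so C = (13, 10)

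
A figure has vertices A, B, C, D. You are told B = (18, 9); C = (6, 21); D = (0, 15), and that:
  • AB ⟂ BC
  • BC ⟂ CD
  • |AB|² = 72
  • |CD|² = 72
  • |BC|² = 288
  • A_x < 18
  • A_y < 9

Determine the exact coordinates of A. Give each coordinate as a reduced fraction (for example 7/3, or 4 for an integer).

A = (12, 3)

1. A_x = 12  [[AB ⟂ BC ⇒ 12x-12y-108=0] ∩ [|A−(18, 9)|²=72]]
2. A_y = 3  [[AB ⟂ BC ⇒ 12x-12y-108=0] ∩ [|A−(18, 9)|²=72]]
   so A = (12, 3)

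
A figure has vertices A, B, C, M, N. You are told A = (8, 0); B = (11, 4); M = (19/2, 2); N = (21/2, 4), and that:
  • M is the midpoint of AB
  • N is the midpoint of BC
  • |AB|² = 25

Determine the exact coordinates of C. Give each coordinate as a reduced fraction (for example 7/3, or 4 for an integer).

C = (10, 4)

1. C_x = 10  [C = 2·N−B = 2·(21/2, 4)−(11, 4)]
2. C_y = 4  [C = 2·N−B = 2·(21/2, 4)−(11, 4)]
   so C = (10, 4)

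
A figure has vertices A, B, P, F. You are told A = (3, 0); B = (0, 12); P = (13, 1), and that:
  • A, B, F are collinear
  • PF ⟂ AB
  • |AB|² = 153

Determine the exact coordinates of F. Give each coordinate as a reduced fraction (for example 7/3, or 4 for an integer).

F = (57/17, -24/17)

1. F_x = 57/17  [[A, B, F are collinear ⇒ -12x-3y+36=0] ∩ [PF ⟂ AB ⇒ -3x+12y+27=0]]
2. F_y = -24/17  [[A, B, F are collinear ⇒ -12x-3y+36=0] ∩ [PF ⟂ AB ⇒ -3x+12y+27=0]]
   so F = (57/17, -24/17)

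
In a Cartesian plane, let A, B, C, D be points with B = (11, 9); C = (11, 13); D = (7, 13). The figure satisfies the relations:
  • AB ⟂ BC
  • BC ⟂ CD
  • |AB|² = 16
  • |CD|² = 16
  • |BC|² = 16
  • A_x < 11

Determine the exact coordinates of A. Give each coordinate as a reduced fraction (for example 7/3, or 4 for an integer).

A = (7, 9)

1. A_x = 7  [[AB ⟂ BC ⇒ -4y+36=0] ∩ [|A−(11, 9)|²=16]]
2. A_y = 9  [[AB ⟂ BC ⇒ -4y+36=0] ∩ [|A−(11, 9)|²=16]]
   so A = (7, 9)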